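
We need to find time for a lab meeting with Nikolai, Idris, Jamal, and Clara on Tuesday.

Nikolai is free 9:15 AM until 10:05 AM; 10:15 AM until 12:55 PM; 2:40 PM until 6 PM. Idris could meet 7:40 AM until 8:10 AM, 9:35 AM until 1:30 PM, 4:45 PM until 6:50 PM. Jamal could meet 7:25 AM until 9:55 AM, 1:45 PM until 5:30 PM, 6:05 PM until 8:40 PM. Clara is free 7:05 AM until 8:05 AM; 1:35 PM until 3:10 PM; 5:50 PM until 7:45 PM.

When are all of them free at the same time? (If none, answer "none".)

none

Nikolai ∩ Idris: 09:35-10:05, 10:15-12:55, 16:45-18:00.
Nikolai ∩ Idris ∩ Jamal: 09:35-09:55, 16:45-17:30.
Nikolai ∩ Idris ∩ Jamal ∩ Clara: ∅.
There is no time when everyone is free.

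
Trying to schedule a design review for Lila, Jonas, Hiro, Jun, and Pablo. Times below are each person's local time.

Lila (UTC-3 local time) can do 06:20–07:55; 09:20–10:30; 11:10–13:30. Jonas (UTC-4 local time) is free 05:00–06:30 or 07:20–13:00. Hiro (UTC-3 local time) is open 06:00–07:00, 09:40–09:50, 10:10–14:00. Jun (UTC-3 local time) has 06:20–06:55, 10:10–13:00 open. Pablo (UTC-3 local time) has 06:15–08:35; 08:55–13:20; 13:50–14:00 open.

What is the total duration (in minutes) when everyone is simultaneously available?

Lila in UTC: 09:20-10:55, 12:20-13:30, 14:10-16:30 (add 3h to convert from UTC-3).
Jonas in UTC: 09:00-10:30, 11:20-17:00 (add 4h to convert from UTC-4).
Hiro in UTC: 09:00-10:00, 12:40-12:50, 13:10-17:00 (add 3h to convert from UTC-3).
Jun in UTC: 09:20-09:55, 13:10-16:00 (add 3h to convert from UTC-3).
Pablo in UTC: 09:15-11:35, 11:55-16:20, 16:50-17:00 (add 3h to convert from UTC-3).
Lila ∩ Jonas: 09:20-10:30, 12:20-13:30, 14:10-16:30.
Lila ∩ Jonas ∩ Hiro: 09:20-10:00, 12:40-12:50, 13:10-13:30, 14:10-16:30.
Lila ∩ Jonas ∩ Hiro ∩ Jun: 09:20-09:55, 13:10-13:30, 14:10-16:00.
Lila ∩ Jonas ∩ Hiro ∩ Jun ∩ Pablo: 09:20-09:55, 13:10-13:30, 14:10-16:00.
Summing the common windows: 35 + 20 + 110 = 165 minutes.

165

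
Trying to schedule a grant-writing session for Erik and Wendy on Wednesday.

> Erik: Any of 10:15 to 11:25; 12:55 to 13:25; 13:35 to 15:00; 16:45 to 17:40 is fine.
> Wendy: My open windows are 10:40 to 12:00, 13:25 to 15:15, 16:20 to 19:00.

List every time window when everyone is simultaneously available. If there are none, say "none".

Erik ∩ Wendy: 10:40-11:25, 13:35-15:00, 16:45-17:40.

10:40-11:25, 13:35-15:00, 16:45-17:40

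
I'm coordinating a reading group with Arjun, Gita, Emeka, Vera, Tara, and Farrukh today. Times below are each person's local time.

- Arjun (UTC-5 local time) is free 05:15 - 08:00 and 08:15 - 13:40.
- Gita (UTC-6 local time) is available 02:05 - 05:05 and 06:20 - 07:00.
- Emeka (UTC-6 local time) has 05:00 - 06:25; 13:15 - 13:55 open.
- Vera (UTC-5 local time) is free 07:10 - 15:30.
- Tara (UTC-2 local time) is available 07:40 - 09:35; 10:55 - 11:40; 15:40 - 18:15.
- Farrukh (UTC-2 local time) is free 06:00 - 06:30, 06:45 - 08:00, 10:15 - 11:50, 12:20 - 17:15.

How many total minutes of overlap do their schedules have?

0

Arjun in UTC: 10:15-13:00, 13:15-18:40 (add 5h to convert from UTC-5).
Gita in UTC: 08:05-11:05, 12:20-13:00 (add 6h to convert from UTC-6).
Emeka in UTC: 11:00-12:25, 19:15-19:55 (add 6h to convert from UTC-6).
Vera in UTC: 12:10-20:30 (add 5h to convert from UTC-5).
Tara in UTC: 09:40-11:35, 12:55-13:40, 17:40-20:15 (add 2h to convert from UTC-2).
Farrukh in UTC: 08:00-08:30, 08:45-10:00, 12:15-13:50, 14:20-19:15 (add 2h to convert from UTC-2).
Arjun ∩ Gita: 10:15-11:05, 12:20-13:00.
Arjun ∩ Gita ∩ Emeka: 11:00-11:05, 12:20-12:25.
Arjun ∩ Gita ∩ Emeka ∩ Vera: 12:20-12:25.
Arjun ∩ Gita ∩ Emeka ∩ Vera ∩ Tara: ∅.
Arjun ∩ Gita ∩ Emeka ∩ Vera ∩ Tara ∩ Farrukh: ∅.
There is no time when everyone is free.
There is no common window, so the total is 0 minutes.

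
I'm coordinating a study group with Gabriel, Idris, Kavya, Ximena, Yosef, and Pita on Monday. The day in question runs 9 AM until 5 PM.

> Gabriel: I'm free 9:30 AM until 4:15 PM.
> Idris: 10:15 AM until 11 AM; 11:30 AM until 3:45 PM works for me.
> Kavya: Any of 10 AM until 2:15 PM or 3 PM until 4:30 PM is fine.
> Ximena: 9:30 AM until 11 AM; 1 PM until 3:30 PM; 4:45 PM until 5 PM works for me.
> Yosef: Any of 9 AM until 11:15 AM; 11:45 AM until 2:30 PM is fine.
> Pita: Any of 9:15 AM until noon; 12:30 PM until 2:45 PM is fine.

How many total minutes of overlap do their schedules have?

Gabriel ∩ Idris: 10:15-11:00, 11:30-15:45.
Gabriel ∩ Idris ∩ Kavya: 10:15-11:00, 11:30-14:15, 15:00-15:45.
Gabriel ∩ Idris ∩ Kavya ∩ Ximena: 10:15-11:00, 13:00-14:15, 15:00-15:30.
Gabriel ∩ Idris ∩ Kavya ∩ Ximena ∩ Yosef: 10:15-11:00, 13:00-14:15.
Gabriel ∩ Idris ∩ Kavya ∩ Ximena ∩ Yosef ∩ Pita: 10:15-11:00, 13:00-14:15.
So the common availability across everyone is 10:15-11:00, 13:00-14:15.
Summing the common windows: 45 + 75 = 120 minutes.

120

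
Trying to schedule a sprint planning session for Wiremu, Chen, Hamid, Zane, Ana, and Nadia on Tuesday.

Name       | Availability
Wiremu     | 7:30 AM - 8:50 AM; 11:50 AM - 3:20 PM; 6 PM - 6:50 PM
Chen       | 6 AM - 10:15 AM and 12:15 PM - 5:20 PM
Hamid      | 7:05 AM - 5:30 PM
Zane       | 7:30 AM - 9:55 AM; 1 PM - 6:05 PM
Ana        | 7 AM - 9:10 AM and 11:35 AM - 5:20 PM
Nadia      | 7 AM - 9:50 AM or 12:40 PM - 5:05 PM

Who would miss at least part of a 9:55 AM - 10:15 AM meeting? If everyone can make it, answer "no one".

Wiremu: not fully free for 09:55-10:15. Chen: free for 09:55-10:15. Hamid: free for 09:55-10:15. Zane: not fully free for 09:55-10:15. Ana: not fully free for 09:55-10:15. Nadia: not fully free for 09:55-10:15.

Ana, Nadia, Wiremu, Zane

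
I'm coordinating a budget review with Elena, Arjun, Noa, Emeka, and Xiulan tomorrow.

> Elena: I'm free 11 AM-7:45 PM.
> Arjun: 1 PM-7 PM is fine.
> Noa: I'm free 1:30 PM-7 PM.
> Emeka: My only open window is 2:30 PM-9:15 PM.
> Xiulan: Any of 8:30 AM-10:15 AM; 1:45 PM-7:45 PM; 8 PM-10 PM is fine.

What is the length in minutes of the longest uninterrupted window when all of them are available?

270

Elena ∩ Arjun: 13:00-19:00.
Elena ∩ Arjun ∩ Noa: 13:30-19:00.
Elena ∩ Arjun ∩ Noa ∩ Emeka: 14:30-19:00.
Elena ∩ Arjun ∩ Noa ∩ Emeka ∩ Xiulan: 14:30-19:00.
So the common availability across everyone is 14:30-19:00.
The longest is 14:30-19:00 at 270 minutes.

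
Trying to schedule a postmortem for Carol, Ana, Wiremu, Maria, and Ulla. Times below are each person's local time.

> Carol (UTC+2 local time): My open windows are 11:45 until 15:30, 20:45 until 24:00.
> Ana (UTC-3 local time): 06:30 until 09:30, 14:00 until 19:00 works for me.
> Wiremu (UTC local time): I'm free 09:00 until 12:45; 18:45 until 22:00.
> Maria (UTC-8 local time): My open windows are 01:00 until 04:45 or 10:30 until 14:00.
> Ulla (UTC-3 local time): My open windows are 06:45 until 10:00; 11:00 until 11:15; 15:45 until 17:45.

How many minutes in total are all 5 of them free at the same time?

285

Carol in UTC: 09:45-13:30, 18:45-22:00 (subtract 2h to convert from UTC+2).
Ana in UTC: 09:30-12:30, 17:00-22:00 (add 3h to convert from UTC-3).
Wiremu in UTC: 09:00-12:45, 18:45-22:00.
Maria in UTC: 09:00-12:45, 18:30-22:00 (add 8h to convert from UTC-8).
Ulla in UTC: 09:45-13:00, 14:00-14:15, 18:45-20:45 (add 3h to convert from UTC-3).
Carol ∩ Ana: 09:45-12:30, 18:45-22:00.
Carol ∩ Ana ∩ Wiremu: 09:45-12:30, 18:45-22:00.
Carol ∩ Ana ∩ Wiremu ∩ Maria: 09:45-12:30, 18:45-22:00.
Carol ∩ Ana ∩ Wiremu ∩ Maria ∩ Ulla: 09:45-12:30, 18:45-20:45.
Those are the intersection windows.
Summing the common windows: 165 + 120 = 285 minutes.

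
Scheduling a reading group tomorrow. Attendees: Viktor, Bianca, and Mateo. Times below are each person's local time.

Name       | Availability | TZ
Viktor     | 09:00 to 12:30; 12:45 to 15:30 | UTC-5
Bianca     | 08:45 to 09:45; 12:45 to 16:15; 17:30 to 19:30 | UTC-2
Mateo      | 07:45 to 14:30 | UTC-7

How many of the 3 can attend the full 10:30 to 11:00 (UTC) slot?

0

Viktor in UTC: 14:00-17:30, 17:45-20:30 (add 5h to convert from UTC-5).
Bianca in UTC: 10:45-11:45, 14:45-18:15, 19:30-21:30 (add 2h to convert from UTC-2).
Mateo in UTC: 14:45-21:30 (add 7h to convert from UTC-7).
nobody can make the full 10:30-11:00 slot — that's 0.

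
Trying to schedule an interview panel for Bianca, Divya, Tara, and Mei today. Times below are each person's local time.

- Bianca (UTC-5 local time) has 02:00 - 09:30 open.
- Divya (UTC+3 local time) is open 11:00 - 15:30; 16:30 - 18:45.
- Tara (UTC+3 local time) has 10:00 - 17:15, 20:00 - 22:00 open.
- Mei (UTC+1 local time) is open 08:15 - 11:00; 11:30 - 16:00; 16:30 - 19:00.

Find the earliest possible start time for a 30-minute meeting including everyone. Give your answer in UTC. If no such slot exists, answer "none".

08:00

Bianca in UTC: 07:00-14:30 (add 5h to convert from UTC-5).
Divya in UTC: 08:00-12:30, 13:30-15:45 (subtract 3h to convert from UTC+3).
Tara in UTC: 07:00-14:15, 17:00-19:00 (subtract 3h to convert from UTC+3).
Mei in UTC: 07:15-10:00, 10:30-15:00, 15:30-18:00 (subtract 1h to convert from UTC+1).
Bianca ∩ Divya: 08:00-12:30, 13:30-14:30.
Bianca ∩ Divya ∩ Tara: 08:00-12:30, 13:30-14:15.
Bianca ∩ Divya ∩ Tara ∩ Mei: 08:00-10:00, 10:30-12:30, 13:30-14:15.
Those are the intersection windows.
The first common window of at least 30 minutes is 08:00-10:00, so the earliest start is 08:00.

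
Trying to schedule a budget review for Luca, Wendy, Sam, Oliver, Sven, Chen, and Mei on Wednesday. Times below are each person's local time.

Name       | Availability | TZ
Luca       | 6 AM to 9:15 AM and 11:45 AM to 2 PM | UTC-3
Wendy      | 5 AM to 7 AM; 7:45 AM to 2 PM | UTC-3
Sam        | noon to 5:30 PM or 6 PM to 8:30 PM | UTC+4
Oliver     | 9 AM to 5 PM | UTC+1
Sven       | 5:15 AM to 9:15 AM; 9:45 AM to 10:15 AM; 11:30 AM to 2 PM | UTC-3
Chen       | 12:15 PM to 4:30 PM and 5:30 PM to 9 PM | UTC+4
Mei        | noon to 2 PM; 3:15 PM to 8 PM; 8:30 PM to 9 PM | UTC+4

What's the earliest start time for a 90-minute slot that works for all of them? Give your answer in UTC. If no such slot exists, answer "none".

none

Luca in UTC: 09:00-12:15, 14:45-17:00 (add 3h to convert from UTC-3).
Wendy in UTC: 08:00-10:00, 10:45-17:00 (add 3h to convert from UTC-3).
Sam in UTC: 08:00-13:30, 14:00-16:30 (subtract 4h to convert from UTC+4).
Oliver in UTC: 08:00-16:00 (subtract 1h to convert from UTC+1).
Sven in UTC: 08:15-12:15, 12:45-13:15, 14:30-17:00 (add 3h to convert from UTC-3).
Chen in UTC: 08:15-12:30, 13:30-17:00 (subtract 4h to convert from UTC+4).
Mei in UTC: 08:00-10:00, 11:15-16:00, 16:30-17:00 (subtract 4h to convert from UTC+4).
Luca ∩ Wendy: 09:00-10:00, 10:45-12:15, 14:45-17:00.
Luca ∩ Wendy ∩ Sam: 09:00-10:00, 10:45-12:15, 14:45-16:30.
Luca ∩ Wendy ∩ Sam ∩ Oliver: 09:00-10:00, 10:45-12:15, 14:45-16:00.
Luca ∩ Wendy ∩ Sam ∩ Oliver ∩ Sven: 09:00-10:00, 10:45-12:15, 14:45-16:00.
Luca ∩ Wendy ∩ Sam ∩ Oliver ∩ Sven ∩ Chen: 09:00-10:00, 10:45-12:15, 14:45-16:00.
Luca ∩ Wendy ∩ Sam ∩ Oliver ∩ Sven ∩ Chen ∩ Mei: 09:00-10:00, 11:15-12:15, 14:45-16:00.
No common window is at least 90 minutes long.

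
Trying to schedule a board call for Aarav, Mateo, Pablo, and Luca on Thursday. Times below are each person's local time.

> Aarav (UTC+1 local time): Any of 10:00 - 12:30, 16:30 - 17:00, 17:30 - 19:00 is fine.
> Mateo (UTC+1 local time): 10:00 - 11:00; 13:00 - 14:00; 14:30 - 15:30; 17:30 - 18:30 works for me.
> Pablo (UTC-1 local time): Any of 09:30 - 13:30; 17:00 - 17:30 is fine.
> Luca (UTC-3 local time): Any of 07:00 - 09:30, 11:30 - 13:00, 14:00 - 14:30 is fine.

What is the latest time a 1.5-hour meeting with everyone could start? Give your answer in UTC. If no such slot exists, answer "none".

Aarav in UTC: 09:00-11:30, 15:30-16:00, 16:30-18:00 (subtract 1h to convert from UTC+1).
Mateo in UTC: 09:00-10:00, 12:00-13:00, 13:30-14:30, 16:30-17:30 (subtract 1h to convert from UTC+1).
Pablo in UTC: 10:30-14:30, 18:00-18:30 (add 1h to convert from UTC-1).
Luca in UTC: 10:00-12:30, 14:30-16:00, 17:00-17:30 (add 3h to convert from UTC-3).
Aarav ∩ Mateo: 09:00-10:00, 16:30-17:30.
Aarav ∩ Mateo ∩ Pablo: ∅.
Aarav ∩ Mateo ∩ Pablo ∩ Luca: ∅.
There is no time when everyone is free.
No common window is at least 90 minutes long.

none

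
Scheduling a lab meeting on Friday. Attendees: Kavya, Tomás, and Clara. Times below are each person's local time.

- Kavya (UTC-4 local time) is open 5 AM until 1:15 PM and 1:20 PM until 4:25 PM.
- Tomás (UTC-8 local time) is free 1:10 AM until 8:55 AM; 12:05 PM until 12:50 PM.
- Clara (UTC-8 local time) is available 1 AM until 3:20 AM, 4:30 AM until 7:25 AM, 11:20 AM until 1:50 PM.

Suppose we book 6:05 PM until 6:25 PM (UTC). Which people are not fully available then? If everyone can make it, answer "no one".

Kavya in UTC: 09:00-17:15, 17:20-20:25 (add 4h to convert from UTC-4).
Tomás in UTC: 09:10-16:55, 20:05-20:50 (add 8h to convert from UTC-8).
Clara in UTC: 09:00-11:20, 12:30-15:25, 19:20-21:50 (add 8h to convert from UTC-8).
Kavya: free for 18:05-18:25. Tomás: not fully free for 18:05-18:25. Clara: not fully free for 18:05-18:25.

Clara, Tomás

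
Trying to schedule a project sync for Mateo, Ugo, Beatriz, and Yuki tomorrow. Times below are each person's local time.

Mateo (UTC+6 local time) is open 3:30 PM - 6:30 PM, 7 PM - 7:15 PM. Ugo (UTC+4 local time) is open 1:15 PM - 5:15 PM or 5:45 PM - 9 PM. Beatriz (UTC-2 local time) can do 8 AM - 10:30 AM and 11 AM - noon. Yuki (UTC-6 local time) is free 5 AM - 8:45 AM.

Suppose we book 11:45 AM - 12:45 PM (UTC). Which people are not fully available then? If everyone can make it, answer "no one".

Beatriz, Mateo

Mateo in UTC: 09:30-12:30, 13:00-13:15 (subtract 6h to convert from UTC+6).
Ugo in UTC: 09:15-13:15, 13:45-17:00 (subtract 4h to convert from UTC+4).
Beatriz in UTC: 10:00-12:30, 13:00-14:00 (add 2h to convert from UTC-2).
Yuki in UTC: 11:00-14:45 (add 6h to convert from UTC-6).
Mateo: not fully free for 11:45-12:45. Ugo: free for 11:45-12:45. Beatriz: not fully free for 11:45-12:45. Yuki: free for 11:45-12:45.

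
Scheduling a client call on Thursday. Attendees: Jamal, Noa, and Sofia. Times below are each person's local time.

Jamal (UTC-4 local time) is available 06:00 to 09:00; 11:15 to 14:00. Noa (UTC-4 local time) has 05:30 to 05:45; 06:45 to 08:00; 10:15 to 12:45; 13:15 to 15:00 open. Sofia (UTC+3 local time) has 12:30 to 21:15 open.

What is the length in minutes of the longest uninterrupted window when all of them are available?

90

Jamal in UTC: 10:00-13:00, 15:15-18:00 (add 4h to convert from UTC-4).
Noa in UTC: 09:30-09:45, 10:45-12:00, 14:15-16:45, 17:15-19:00 (add 4h to convert from UTC-4).
Sofia in UTC: 09:30-18:15 (subtract 3h to convert from UTC+3).
Jamal ∩ Noa: 10:45-12:00, 15:15-16:45, 17:15-18:00.
Jamal ∩ Noa ∩ Sofia: 10:45-12:00, 15:15-16:45, 17:15-18:00.
So the common availability across everyone is 10:45-12:00, 15:15-16:45, 17:15-18:00.
The longest is 15:15-16:45 at 90 minutes.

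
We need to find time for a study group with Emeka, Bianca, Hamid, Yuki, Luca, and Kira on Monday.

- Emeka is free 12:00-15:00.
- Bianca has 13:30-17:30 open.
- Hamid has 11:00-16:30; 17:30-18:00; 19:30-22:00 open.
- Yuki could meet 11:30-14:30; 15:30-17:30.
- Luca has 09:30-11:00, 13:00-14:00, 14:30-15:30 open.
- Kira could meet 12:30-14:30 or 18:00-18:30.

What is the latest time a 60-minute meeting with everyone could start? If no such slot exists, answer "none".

none

Emeka ∩ Bianca: 13:30-15:00.
Emeka ∩ Bianca ∩ Hamid: 13:30-15:00.
Emeka ∩ Bianca ∩ Hamid ∩ Yuki: 13:30-14:30.
Emeka ∩ Bianca ∩ Hamid ∩ Yuki ∩ Luca: 13:30-14:00.
Emeka ∩ Bianca ∩ Hamid ∩ Yuki ∩ Luca ∩ Kira: 13:30-14:00.
No common window is at least 60 minutes long.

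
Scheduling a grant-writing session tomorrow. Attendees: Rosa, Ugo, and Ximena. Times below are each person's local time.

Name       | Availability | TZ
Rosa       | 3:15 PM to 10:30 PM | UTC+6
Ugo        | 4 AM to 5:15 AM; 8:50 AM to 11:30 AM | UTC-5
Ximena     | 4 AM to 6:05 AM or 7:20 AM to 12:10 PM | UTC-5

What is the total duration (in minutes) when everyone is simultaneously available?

Rosa in UTC: 09:15-16:30 (subtract 6h to convert from UTC+6).
Ugo in UTC: 09:00-10:15, 13:50-16:30 (add 5h to convert from UTC-5).
Ximena in UTC: 09:00-11:05, 12:20-17:10 (add 5h to convert from UTC-5).
Rosa ∩ Ugo: 09:15-10:15, 13:50-16:30.
Rosa ∩ Ugo ∩ Ximena: 09:15-10:15, 13:50-16:30.
So the common availability across everyone is 09:15-10:15, 13:50-16:30.
Summing the common windows: 60 + 160 = 220 minutes.

220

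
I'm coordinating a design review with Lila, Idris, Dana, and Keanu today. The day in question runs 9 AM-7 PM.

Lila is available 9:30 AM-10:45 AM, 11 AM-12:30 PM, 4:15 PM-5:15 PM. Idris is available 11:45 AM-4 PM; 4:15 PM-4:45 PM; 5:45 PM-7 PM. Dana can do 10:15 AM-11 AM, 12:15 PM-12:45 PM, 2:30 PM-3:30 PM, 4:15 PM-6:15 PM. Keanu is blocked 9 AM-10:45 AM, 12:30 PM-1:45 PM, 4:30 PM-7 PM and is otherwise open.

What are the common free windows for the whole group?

12:15-12:30, 16:15-16:30

Lila free: 09:30-10:45, 11:00-12:30, 16:15-17:15.
Idris free: 11:45-16:00, 16:15-16:45, 17:45-19:00.
Dana free: 10:15-11:00, 12:15-12:45, 14:30-15:30, 16:15-18:15.
Keanu free: 10:45-12:30, 13:45-16:30 (invert busy blocks within the working day).
Lila ∩ Idris: 11:45-12:30, 16:15-16:45.
Lila ∩ Idris ∩ Dana: 12:15-12:30, 16:15-16:45.
Lila ∩ Idris ∩ Dana ∩ Keanu: 12:15-12:30, 16:15-16:30.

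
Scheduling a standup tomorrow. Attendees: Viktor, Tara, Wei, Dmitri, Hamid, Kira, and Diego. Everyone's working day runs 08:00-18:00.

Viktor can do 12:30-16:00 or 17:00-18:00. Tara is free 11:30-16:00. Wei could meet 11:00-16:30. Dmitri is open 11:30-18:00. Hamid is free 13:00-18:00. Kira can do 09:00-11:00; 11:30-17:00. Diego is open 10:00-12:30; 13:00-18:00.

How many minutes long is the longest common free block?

Viktor ∩ Tara: 12:30-16:00.
Viktor ∩ Tara ∩ Wei: 12:30-16:00.
Viktor ∩ Tara ∩ Wei ∩ Dmitri: 12:30-16:00.
Viktor ∩ Tara ∩ Wei ∩ Dmitri ∩ Hamid: 13:00-16:00.
Viktor ∩ Tara ∩ Wei ∩ Dmitri ∩ Hamid ∩ Kira: 13:00-16:00.
Viktor ∩ Tara ∩ Wei ∩ Dmitri ∩ Hamid ∩ Kira ∩ Diego: 13:00-16:00.
The longest is 13:00-16:00 at 180 minutes.

180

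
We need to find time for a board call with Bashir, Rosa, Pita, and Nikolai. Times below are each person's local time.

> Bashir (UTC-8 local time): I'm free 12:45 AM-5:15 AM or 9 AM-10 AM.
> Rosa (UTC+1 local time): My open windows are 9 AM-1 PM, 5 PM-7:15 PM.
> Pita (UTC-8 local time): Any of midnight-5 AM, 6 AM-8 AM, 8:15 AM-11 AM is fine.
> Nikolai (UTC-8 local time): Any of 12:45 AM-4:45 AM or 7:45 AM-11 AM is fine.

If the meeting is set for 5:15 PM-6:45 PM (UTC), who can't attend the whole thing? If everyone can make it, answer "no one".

Bashir, Rosa

Bashir in UTC: 08:45-13:15, 17:00-18:00 (add 8h to convert from UTC-8).
Rosa in UTC: 08:00-12:00, 16:00-18:15 (subtract 1h to convert from UTC+1).
Pita in UTC: 08:00-13:00, 14:00-16:00, 16:15-19:00 (add 8h to convert from UTC-8).
Nikolai in UTC: 08:45-12:45, 15:45-19:00 (add 8h to convert from UTC-8).
Bashir: not fully free for 17:15-18:45. Rosa: not fully free for 17:15-18:45. Pita: free for 17:15-18:45. Nikolai: free for 17:15-18:45.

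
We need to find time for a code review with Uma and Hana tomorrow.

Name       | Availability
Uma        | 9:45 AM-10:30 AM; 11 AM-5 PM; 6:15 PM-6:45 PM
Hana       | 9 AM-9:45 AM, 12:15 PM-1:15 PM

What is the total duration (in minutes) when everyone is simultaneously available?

Uma ∩ Hana: 12:15-13:15.
That's a single block of 60 minutes.

60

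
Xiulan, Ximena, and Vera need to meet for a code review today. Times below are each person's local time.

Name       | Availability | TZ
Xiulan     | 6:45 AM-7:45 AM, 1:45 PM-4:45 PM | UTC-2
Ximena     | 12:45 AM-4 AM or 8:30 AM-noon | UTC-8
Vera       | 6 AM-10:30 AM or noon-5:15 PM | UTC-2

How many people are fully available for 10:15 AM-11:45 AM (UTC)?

Xiulan in UTC: 08:45-09:45, 15:45-18:45 (add 2h to convert from UTC-2).
Ximena in UTC: 08:45-12:00, 16:30-20:00 (add 8h to convert from UTC-8).
Vera in UTC: 08:00-12:30, 14:00-19:15 (add 2h to convert from UTC-2).
Ximena and Vera can make the full 10:15-11:45 slot — that's 2.

2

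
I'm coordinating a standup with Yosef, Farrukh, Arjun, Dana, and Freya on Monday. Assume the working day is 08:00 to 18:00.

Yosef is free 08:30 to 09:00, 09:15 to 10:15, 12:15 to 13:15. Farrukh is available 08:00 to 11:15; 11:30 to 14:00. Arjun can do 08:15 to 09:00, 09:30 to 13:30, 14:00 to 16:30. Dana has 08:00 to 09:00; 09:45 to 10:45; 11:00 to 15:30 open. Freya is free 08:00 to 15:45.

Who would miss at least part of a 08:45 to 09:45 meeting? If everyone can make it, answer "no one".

Arjun, Dana, Yosef

Yosef: not fully free for 08:45-09:45. Farrukh: free for 08:45-09:45. Arjun: not fully free for 08:45-09:45. Dana: not fully free for 08:45-09:45. Freya: free for 08:45-09:45.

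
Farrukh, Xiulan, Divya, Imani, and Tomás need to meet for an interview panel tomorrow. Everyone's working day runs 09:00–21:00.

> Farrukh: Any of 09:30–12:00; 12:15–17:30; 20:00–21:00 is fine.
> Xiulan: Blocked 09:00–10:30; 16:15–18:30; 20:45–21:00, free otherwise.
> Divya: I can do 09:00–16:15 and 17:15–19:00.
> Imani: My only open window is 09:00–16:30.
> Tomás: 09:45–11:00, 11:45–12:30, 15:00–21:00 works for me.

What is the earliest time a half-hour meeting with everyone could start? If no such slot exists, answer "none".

10:30

Farrukh free: 09:30-12:00, 12:15-17:30, 20:00-21:00.
Xiulan free: 10:30-16:15, 18:30-20:45 (invert busy blocks within the working day).
Divya free: 09:00-16:15, 17:15-19:00.
Imani free: 09:00-16:30.
Tomás free: 09:45-11:00, 11:45-12:30, 15:00-21:00.
Farrukh ∩ Xiulan: 10:30-12:00, 12:15-16:15, 20:00-20:45.
Farrukh ∩ Xiulan ∩ Divya: 10:30-12:00, 12:15-16:15.
Farrukh ∩ Xiulan ∩ Divya ∩ Imani: 10:30-12:00, 12:15-16:15.
Farrukh ∩ Xiulan ∩ Divya ∩ Imani ∩ Tomás: 10:30-11:00, 11:45-12:00, 12:15-12:30, 15:00-16:15.
The first common window of at least 30 minutes is 10:30-11:00, so the earliest start is 10:30.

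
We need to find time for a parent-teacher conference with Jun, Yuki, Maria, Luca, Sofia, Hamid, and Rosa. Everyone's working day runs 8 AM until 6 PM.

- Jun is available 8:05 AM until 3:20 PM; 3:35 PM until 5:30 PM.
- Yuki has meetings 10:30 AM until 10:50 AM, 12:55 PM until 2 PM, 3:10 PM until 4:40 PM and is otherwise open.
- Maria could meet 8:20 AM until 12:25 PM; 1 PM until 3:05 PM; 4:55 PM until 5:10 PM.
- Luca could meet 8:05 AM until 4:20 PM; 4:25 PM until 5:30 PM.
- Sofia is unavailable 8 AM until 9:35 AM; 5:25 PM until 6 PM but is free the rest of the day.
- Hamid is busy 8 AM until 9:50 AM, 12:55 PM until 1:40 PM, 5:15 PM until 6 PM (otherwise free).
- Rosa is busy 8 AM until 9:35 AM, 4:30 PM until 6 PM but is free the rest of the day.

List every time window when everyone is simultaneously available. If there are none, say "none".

09:50-10:30, 10:50-12:25, 14:00-15:05

Jun free: 08:05-15:20, 15:35-17:30.
Yuki free: 08:00-10:30, 10:50-12:55, 14:00-15:10, 16:40-18:00 (invert busy blocks within the working day).
Maria free: 08:20-12:25, 13:00-15:05, 16:55-17:10.
Luca free: 08:05-16:20, 16:25-17:30.
Sofia free: 09:35-17:25 (invert busy blocks within the working day).
Hamid free: 09:50-12:55, 13:40-17:15 (invert busy blocks within the working day).
Rosa free: 09:35-16:30 (invert busy blocks within the working day).
Jun ∩ Yuki: 08:05-10:30, 10:50-12:55, 14:00-15:10, 16:40-17:30.
Jun ∩ Yuki ∩ Maria: 08:20-10:30, 10:50-12:25, 14:00-15:05, 16:55-17:10.
Jun ∩ Yuki ∩ Maria ∩ Luca: 08:20-10:30, 10:50-12:25, 14:00-15:05, 16:55-17:10.
Jun ∩ Yuki ∩ Maria ∩ Luca ∩ Sofia: 09:35-10:30, 10:50-12:25, 14:00-15:05, 16:55-17:10.
Jun ∩ Yuki ∩ Maria ∩ Luca ∩ Sofia ∩ Hamid: 09:50-10:30, 10:50-12:25, 14:00-15:05, 16:55-17:10.
Jun ∩ Yuki ∩ Maria ∩ Luca ∩ Sofia ∩ Hamid ∩ Rosa: 09:50-10:30, 10:50-12:25, 14:00-15:05.
So the common availability across everyone is 09:50-10:30, 10:50-12:25, 14:00-15:05.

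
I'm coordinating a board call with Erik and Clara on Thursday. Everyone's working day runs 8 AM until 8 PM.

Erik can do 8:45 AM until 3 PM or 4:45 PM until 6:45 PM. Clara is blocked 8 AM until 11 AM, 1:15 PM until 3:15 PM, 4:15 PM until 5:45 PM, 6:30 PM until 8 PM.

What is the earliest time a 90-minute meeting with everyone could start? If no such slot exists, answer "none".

11:00

Erik free: 08:45-15:00, 16:45-18:45.
Clara free: 11:00-13:15, 15:15-16:15, 17:45-18:30 (invert busy blocks within the working day).
Erik ∩ Clara: 11:00-13:15, 17:45-18:30.
Those are the intersection windows.
The first common window of at least 90 minutes is 11:00-13:15, so the earliest start is 11:00.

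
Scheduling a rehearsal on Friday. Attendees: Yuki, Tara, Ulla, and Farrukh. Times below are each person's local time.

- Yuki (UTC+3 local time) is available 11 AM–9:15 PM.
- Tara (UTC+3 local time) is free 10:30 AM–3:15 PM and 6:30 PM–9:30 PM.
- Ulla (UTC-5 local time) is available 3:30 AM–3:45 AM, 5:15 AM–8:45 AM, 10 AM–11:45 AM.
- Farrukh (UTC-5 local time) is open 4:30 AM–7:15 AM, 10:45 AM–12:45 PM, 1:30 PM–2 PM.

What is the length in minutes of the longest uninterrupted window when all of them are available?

120

Yuki in UTC: 08:00-18:15 (subtract 3h to convert from UTC+3).
Tara in UTC: 07:30-12:15, 15:30-18:30 (subtract 3h to convert from UTC+3).
Ulla in UTC: 08:30-08:45, 10:15-13:45, 15:00-16:45 (add 5h to convert from UTC-5).
Farrukh in UTC: 09:30-12:15, 15:45-17:45, 18:30-19:00 (add 5h to convert from UTC-5).
Yuki ∩ Tara: 08:00-12:15, 15:30-18:15.
Yuki ∩ Tara ∩ Ulla: 08:30-08:45, 10:15-12:15, 15:30-16:45.
Yuki ∩ Tara ∩ Ulla ∩ Farrukh: 10:15-12:15, 15:45-16:45.
So the common availability across everyone is 10:15-12:15, 15:45-16:45.
The longest is 10:15-12:15 at 120 minutes.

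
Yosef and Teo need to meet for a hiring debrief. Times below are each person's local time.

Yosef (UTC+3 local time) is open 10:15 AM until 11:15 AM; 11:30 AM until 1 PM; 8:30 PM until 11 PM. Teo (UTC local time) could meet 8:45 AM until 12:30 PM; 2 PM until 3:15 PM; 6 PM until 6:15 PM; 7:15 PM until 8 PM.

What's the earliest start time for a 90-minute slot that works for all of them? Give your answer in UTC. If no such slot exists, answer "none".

none

Yosef in UTC: 07:15-08:15, 08:30-10:00, 17:30-20:00 (subtract 3h to convert from UTC+3).
Teo in UTC: 08:45-12:30, 14:00-15:15, 18:00-18:15, 19:15-20:00.
Yosef ∩ Teo: 08:45-10:00, 18:00-18:15, 19:15-20:00.
No common window is at least 90 minutes long.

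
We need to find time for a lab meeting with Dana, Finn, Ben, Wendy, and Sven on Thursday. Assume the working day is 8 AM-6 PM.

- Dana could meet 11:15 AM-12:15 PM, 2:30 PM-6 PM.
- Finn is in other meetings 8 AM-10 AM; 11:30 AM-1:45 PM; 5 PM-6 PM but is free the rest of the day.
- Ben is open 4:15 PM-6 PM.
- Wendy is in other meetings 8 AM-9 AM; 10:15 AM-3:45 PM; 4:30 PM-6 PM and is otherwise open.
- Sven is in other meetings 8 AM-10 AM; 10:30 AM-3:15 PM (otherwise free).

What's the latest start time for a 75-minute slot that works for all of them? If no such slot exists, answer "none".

none

Dana free: 11:15-12:15, 14:30-18:00.
Finn free: 10:00-11:30, 13:45-17:00 (invert busy blocks within the working day).
Ben free: 16:15-18:00.
Wendy free: 09:00-10:15, 15:45-16:30 (invert busy blocks within the working day).
Sven free: 10:00-10:30, 15:15-18:00 (invert busy blocks within the working day).
Dana ∩ Finn: 11:15-11:30, 14:30-17:00.
Dana ∩ Finn ∩ Ben: 16:15-17:00.
Dana ∩ Finn ∩ Ben ∩ Wendy: 16:15-16:30.
Dana ∩ Finn ∩ Ben ∩ Wendy ∩ Sven: 16:15-16:30.
No common window is at least 75 minutes long.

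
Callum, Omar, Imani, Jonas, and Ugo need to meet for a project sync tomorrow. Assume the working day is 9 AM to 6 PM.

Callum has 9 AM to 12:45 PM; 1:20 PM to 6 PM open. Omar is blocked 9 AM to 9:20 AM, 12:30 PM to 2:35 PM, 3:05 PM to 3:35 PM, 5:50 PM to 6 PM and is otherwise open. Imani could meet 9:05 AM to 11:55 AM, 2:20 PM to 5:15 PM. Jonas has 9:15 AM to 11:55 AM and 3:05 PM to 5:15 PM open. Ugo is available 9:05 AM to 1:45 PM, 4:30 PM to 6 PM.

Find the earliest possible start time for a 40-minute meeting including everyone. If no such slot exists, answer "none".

Callum free: 09:00-12:45, 13:20-18:00.
Omar free: 09:20-12:30, 14:35-15:05, 15:35-17:50 (invert busy blocks within the working day).
Imani free: 09:05-11:55, 14:20-17:15.
Jonas free: 09:15-11:55, 15:05-17:15.
Ugo free: 09:05-13:45, 16:30-18:00.
Callum ∩ Omar: 09:20-12:30, 14:35-15:05, 15:35-17:50.
Callum ∩ Omar ∩ Imani: 09:20-11:55, 14:35-15:05, 15:35-17:15.
Callum ∩ Omar ∩ Imani ∩ Jonas: 09:20-11:55, 15:35-17:15.
Callum ∩ Omar ∩ Imani ∩ Jonas ∩ Ugo: 09:20-11:55, 16:30-17:15.
Those are the intersection windows.
The first common window of at least 40 minutes is 09:20-11:55, so the earliest start is 09:20.

09:20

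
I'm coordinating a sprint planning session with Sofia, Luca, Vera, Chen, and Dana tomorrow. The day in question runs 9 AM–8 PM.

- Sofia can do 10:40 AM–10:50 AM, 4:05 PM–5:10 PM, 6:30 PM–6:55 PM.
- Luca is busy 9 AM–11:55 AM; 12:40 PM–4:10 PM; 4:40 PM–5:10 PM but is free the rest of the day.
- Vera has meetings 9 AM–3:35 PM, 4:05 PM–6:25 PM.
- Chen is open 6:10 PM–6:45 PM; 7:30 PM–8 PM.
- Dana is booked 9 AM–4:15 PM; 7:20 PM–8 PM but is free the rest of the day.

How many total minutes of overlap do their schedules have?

15

Sofia free: 10:40-10:50, 16:05-17:10, 18:30-18:55.
Luca free: 11:55-12:40, 16:10-16:40, 17:10-20:00 (invert busy blocks within the working day).
Vera free: 15:35-16:05, 18:25-20:00 (invert busy blocks within the working day).
Chen free: 18:10-18:45, 19:30-20:00.
Dana free: 16:15-19:20 (invert busy blocks within the working day).
Sofia ∩ Luca: 16:10-16:40, 18:30-18:55.
Sofia ∩ Luca ∩ Vera: 18:30-18:55.
Sofia ∩ Luca ∩ Vera ∩ Chen: 18:30-18:45.
Sofia ∩ Luca ∩ Vera ∩ Chen ∩ Dana: 18:30-18:45.
That's a single block of 15 minutes.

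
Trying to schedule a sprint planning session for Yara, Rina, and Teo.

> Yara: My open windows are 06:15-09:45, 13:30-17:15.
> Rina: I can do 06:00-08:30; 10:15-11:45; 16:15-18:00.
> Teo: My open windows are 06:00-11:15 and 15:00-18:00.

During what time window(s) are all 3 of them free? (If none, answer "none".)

Yara ∩ Rina: 06:15-08:30, 16:15-17:15.
Yara ∩ Rina ∩ Teo: 06:15-08:30, 16:15-17:15.

06:15-08:30, 16:15-17:15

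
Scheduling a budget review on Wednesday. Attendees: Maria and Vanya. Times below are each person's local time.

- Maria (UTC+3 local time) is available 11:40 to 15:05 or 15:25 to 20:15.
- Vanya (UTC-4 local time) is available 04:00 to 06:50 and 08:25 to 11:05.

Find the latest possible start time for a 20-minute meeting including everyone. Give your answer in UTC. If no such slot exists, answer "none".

Maria in UTC: 08:40-12:05, 12:25-17:15 (subtract 3h to convert from UTC+3).
Vanya in UTC: 08:00-10:50, 12:25-15:05 (add 4h to convert from UTC-4).
Maria ∩ Vanya: 08:40-10:50, 12:25-15:05.
The last common window of at least 20 minutes is 12:25-15:05; a 20-minute meeting can start as late as 14:45 and still end by 15:05.

14:45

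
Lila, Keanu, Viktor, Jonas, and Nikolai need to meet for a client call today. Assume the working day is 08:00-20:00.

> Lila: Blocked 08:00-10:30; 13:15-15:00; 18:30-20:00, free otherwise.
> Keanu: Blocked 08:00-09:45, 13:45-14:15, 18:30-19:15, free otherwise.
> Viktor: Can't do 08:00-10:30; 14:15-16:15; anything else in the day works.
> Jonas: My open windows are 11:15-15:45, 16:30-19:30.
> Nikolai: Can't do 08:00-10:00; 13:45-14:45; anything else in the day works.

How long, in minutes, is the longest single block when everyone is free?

120

Lila free: 10:30-13:15, 15:00-18:30 (invert busy blocks within the working day).
Keanu free: 09:45-13:45, 14:15-18:30, 19:15-20:00 (invert busy blocks within the working day).
Viktor free: 10:30-14:15, 16:15-20:00 (invert busy blocks within the working day).
Jonas free: 11:15-15:45, 16:30-19:30.
Nikolai free: 10:00-13:45, 14:45-20:00 (invert busy blocks within the working day).
Lila ∩ Keanu: 10:30-13:15, 15:00-18:30.
Lila ∩ Keanu ∩ Viktor: 10:30-13:15, 16:15-18:30.
Lila ∩ Keanu ∩ Viktor ∩ Jonas: 11:15-13:15, 16:30-18:30.
Lila ∩ Keanu ∩ Viktor ∩ Jonas ∩ Nikolai: 11:15-13:15, 16:30-18:30.
The longest is 11:15-13:15 at 120 minutes.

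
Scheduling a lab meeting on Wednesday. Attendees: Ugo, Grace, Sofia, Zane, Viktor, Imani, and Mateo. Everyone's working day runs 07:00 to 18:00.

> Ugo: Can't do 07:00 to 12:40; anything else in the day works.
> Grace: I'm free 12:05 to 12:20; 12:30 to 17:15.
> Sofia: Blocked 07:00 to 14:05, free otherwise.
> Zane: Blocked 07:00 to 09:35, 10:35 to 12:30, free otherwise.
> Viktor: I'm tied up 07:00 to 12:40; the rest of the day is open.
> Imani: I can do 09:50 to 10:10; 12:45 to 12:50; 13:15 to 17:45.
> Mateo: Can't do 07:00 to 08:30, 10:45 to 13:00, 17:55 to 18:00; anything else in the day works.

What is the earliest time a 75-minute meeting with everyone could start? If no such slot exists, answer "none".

14:05

Ugo free: 12:40-18:00 (invert busy blocks within the working day).
Grace free: 12:05-12:20, 12:30-17:15.
Sofia free: 14:05-18:00 (invert busy blocks within the working day).
Zane free: 09:35-10:35, 12:30-18:00 (invert busy blocks within the working day).
Viktor free: 12:40-18:00 (invert busy blocks within the working day).
Imani free: 09:50-10:10, 12:45-12:50, 13:15-17:45.
Mateo free: 08:30-10:45, 13:00-17:55 (invert busy blocks within the working day).
Ugo ∩ Grace: 12:40-17:15.
Ugo ∩ Grace ∩ Sofia: 14:05-17:15.
Ugo ∩ Grace ∩ Sofia ∩ Zane: 14:05-17:15.
Ugo ∩ Grace ∩ Sofia ∩ Zane ∩ Viktor: 14:05-17:15.
Ugo ∩ Grace ∩ Sofia ∩ Zane ∩ Viktor ∩ Imani: 14:05-17:15.
Ugo ∩ Grace ∩ Sofia ∩ Zane ∩ Viktor ∩ Imani ∩ Mateo: 14:05-17:15.
The first common window of at least 75 minutes is 14:05-17:15, so the earliest start is 14:05.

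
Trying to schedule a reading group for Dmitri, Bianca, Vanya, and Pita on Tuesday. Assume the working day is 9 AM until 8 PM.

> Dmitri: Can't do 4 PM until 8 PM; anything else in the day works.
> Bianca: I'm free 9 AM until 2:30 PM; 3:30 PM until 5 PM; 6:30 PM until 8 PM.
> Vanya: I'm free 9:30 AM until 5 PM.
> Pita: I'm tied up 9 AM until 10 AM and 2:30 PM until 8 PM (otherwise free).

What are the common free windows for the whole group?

10:00-14:30

Dmitri free: 09:00-16:00 (invert busy blocks within the working day).
Bianca free: 09:00-14:30, 15:30-17:00, 18:30-20:00.
Vanya free: 09:30-17:00.
Pita free: 10:00-14:30 (invert busy blocks within the working day).
Dmitri ∩ Bianca: 09:00-14:30, 15:30-16:00.
Dmitri ∩ Bianca ∩ Vanya: 09:30-14:30, 15:30-16:00.
Dmitri ∩ Bianca ∩ Vanya ∩ Pita: 10:00-14:30.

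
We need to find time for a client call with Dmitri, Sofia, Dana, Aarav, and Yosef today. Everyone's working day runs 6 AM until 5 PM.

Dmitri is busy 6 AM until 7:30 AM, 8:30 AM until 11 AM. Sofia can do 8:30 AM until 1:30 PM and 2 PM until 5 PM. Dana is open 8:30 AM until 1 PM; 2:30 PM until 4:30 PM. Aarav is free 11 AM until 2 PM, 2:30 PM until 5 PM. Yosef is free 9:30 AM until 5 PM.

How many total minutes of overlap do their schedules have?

240

Dmitri free: 07:30-08:30, 11:00-17:00 (invert busy blocks within the working day).
Sofia free: 08:30-13:30, 14:00-17:00.
Dana free: 08:30-13:00, 14:30-16:30.
Aarav free: 11:00-14:00, 14:30-17:00.
Yosef free: 09:30-17:00.
Dmitri ∩ Sofia: 11:00-13:30, 14:00-17:00.
Dmitri ∩ Sofia ∩ Dana: 11:00-13:00, 14:30-16:30.
Dmitri ∩ Sofia ∩ Dana ∩ Aarav: 11:00-13:00, 14:30-16:30.
Dmitri ∩ Sofia ∩ Dana ∩ Aarav ∩ Yosef: 11:00-13:00, 14:30-16:30.
Those are the intersection windows.
Summing the common windows: 120 + 120 = 240 minutes.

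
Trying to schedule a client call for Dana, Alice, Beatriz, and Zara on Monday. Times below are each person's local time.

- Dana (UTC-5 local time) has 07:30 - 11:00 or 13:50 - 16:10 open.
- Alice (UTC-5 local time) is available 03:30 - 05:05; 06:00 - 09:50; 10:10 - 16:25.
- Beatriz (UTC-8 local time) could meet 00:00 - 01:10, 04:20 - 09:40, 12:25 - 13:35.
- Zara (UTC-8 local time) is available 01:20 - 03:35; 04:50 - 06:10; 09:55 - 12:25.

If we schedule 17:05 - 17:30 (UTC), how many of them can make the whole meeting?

Dana in UTC: 12:30-16:00, 18:50-21:10 (add 5h to convert from UTC-5).
Alice in UTC: 08:30-10:05, 11:00-14:50, 15:10-21:25 (add 5h to convert from UTC-5).
Beatriz in UTC: 08:00-09:10, 12:20-17:40, 20:25-21:35 (add 8h to convert from UTC-8).
Zara in UTC: 09:20-11:35, 12:50-14:10, 17:55-20:25 (add 8h to convert from UTC-8).
Alice and Beatriz can make the full 17:05-17:30 slot — that's 2.

2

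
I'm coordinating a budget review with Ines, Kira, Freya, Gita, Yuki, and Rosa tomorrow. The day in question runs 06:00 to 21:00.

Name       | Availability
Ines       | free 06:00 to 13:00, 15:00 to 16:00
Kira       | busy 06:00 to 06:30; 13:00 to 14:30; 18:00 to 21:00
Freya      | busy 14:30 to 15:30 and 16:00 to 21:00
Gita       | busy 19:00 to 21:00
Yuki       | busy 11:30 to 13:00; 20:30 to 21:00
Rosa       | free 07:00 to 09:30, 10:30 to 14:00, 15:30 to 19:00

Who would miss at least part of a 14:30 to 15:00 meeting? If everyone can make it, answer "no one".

Freya, Ines, Rosa

Ines free: 06:00-13:00, 15:00-16:00.
Kira free: 06:30-13:00, 14:30-18:00 (invert busy blocks within the working day).
Freya free: 06:00-14:30, 15:30-16:00 (invert busy blocks within the working day).
Gita free: 06:00-19:00 (invert busy blocks within the working day).
Yuki free: 06:00-11:30, 13:00-20:30 (invert busy blocks within the working day).
Rosa free: 07:00-09:30, 10:30-14:00, 15:30-19:00.
Ines: not fully free for 14:30-15:00. Kira: free for 14:30-15:00. Freya: not fully free for 14:30-15:00. Gita: free for 14:30-15:00. Yuki: free for 14:30-15:00. Rosa: not fully free for 14:30-15:00.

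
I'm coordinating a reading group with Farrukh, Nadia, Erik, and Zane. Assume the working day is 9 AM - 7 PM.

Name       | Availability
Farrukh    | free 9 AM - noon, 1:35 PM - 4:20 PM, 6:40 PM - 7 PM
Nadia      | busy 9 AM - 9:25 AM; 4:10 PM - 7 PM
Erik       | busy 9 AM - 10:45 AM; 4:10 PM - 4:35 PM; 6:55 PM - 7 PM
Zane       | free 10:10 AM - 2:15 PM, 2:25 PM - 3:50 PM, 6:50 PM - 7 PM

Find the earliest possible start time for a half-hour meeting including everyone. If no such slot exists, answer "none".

Farrukh free: 09:00-12:00, 13:35-16:20, 18:40-19:00.
Nadia free: 09:25-16:10 (invert busy blocks within the working day).
Erik free: 10:45-16:10, 16:35-18:55 (invert busy blocks within the working day).
Zane free: 10:10-14:15, 14:25-15:50, 18:50-19:00.
Farrukh ∩ Nadia: 09:25-12:00, 13:35-16:10.
Farrukh ∩ Nadia ∩ Erik: 10:45-12:00, 13:35-16:10.
Farrukh ∩ Nadia ∩ Erik ∩ Zane: 10:45-12:00, 13:35-14:15, 14:25-15:50.
The first common window of at least 30 minutes is 10:45-12:00, so the earliest start is 10:45.

10:45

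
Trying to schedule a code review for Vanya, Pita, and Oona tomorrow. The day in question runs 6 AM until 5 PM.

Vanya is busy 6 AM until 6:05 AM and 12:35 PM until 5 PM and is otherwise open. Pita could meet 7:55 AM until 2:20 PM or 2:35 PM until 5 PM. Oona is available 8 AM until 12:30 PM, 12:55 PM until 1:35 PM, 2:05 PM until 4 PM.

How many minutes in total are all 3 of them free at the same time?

Vanya free: 06:05-12:35 (invert busy blocks within the working day).
Pita free: 07:55-14:20, 14:35-17:00.
Oona free: 08:00-12:30, 12:55-13:35, 14:05-16:00.
Vanya ∩ Pita: 07:55-12:35.
Vanya ∩ Pita ∩ Oona: 08:00-12:30.
That's a single block of 270 minutes.

270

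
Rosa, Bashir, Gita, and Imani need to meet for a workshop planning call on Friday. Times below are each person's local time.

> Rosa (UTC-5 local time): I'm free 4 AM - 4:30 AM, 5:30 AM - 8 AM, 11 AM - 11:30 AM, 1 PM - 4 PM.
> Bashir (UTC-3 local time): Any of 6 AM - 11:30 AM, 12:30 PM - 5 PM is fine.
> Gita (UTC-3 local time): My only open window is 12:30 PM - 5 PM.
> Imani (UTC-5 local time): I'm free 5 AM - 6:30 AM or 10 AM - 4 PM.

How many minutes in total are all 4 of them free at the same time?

150

Rosa in UTC: 09:00-09:30, 10:30-13:00, 16:00-16:30, 18:00-21:00 (add 5h to convert from UTC-5).
Bashir in UTC: 09:00-14:30, 15:30-20:00 (add 3h to convert from UTC-3).
Gita in UTC: 15:30-20:00 (add 3h to convert from UTC-3).
Imani in UTC: 10:00-11:30, 15:00-21:00 (add 5h to convert from UTC-5).
Rosa ∩ Bashir: 09:00-09:30, 10:30-13:00, 16:00-16:30, 18:00-20:00.
Rosa ∩ Bashir ∩ Gita: 16:00-16:30, 18:00-20:00.
Rosa ∩ Bashir ∩ Gita ∩ Imani: 16:00-16:30, 18:00-20:00.
Those are the intersection windows.
Summing the common windows: 30 + 120 = 150 minutes.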